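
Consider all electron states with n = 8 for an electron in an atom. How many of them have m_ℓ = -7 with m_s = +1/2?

The (ℓ, m_ℓ) pairs meeting m_ℓ = -7 give: ℓ=7 → 1.
Orbitals: 1. With m_s fixed to a single value there is one state per orbital, giving 1 state.

1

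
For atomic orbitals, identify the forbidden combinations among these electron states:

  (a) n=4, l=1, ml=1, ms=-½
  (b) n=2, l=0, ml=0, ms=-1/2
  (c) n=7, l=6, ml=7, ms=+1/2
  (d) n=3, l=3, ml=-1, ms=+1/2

(c) has |ml| = 7 > l = 6, violating −l ≤ ml ≤ l.
(d) has l = 3 ≥ n = 3, violating 0 ≤ l ≤ n−1.
The remaining sets (a), (b) satisfy all four rules.

(c) and (d)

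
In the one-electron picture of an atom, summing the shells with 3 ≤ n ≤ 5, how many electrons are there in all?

100

Shell n has n² orbitals: 3²=9 + 4²=16 + 5²=25 = 50 orbitals.
Two spin states per orbital: 2 × 50 = 100 electrons.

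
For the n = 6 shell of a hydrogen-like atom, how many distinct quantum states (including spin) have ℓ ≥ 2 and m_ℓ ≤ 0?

Go through ℓ = 0, …, 5 (the values permitted for n = 6).
Orbitals with ℓ ≥ 2 and m_ℓ ≤ 0, by ℓ: ℓ=2 → 3; ℓ=3 → 4; ℓ=4 → 5; ℓ=5 → 6.
Orbitals: 3 + 4 + 5 + 6 = 18. Each orbital carries two spin states, so 18 × 2 = 36 states.

36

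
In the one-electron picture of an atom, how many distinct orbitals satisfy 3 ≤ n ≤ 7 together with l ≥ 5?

35

Per-shell orbital counts meeting the constraint:
n=6 → 11; n=7 → 24.
Total orbitals: 11 + 24 = 35.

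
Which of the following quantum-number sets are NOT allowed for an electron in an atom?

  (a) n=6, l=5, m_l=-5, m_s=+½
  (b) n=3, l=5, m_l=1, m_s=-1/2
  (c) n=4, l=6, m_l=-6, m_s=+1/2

(b) and (c)

(b) has l = 5 ≥ n = 3, violating 0 ≤ l ≤ n−1.
(c) has l = 6 ≥ n = 4, violating 0 ≤ l ≤ n−1.
The remaining set (a) satisfies all four rules.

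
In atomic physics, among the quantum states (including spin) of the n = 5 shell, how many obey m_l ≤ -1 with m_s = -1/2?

10

For n = 5, l ranges over 0 … 4.
Per l-value: l=1 → 1; l=2 → 2; l=3 → 3; l=4 → 4.
Orbitals: 1 + 2 + 3 + 4 = 10. With m_s fixed to a single value there is one state per orbital, giving 10 states.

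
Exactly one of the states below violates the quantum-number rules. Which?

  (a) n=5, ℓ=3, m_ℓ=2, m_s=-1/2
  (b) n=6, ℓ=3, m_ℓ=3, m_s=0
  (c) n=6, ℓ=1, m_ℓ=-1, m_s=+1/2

(b) has m_s = 0, but an electron's spin must be ±1/2.
The remaining sets (a), (c) satisfy all four rules.

(b)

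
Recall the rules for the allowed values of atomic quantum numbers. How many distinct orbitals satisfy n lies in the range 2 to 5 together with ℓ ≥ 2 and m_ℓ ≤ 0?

22

Per-shell orbital counts meeting the constraint:
n=3 → 3; n=4 → 7; n=5 → 12.
Total orbitals: 3 + 7 + 12 = 22.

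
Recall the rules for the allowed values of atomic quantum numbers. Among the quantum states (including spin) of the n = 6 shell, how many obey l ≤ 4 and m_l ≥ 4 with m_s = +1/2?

The (l, m_l) pairs meeting l ≤ 4 and m_l ≥ 4 give: l=4 → 1.
Orbitals: 1. With m_s fixed to a single value there is one state per orbital, giving 1 state.

1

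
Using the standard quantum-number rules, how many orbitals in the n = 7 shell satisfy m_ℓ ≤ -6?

1

Go through ℓ = 0, …, 6 (the values permitted for n = 7).
Orbitals with m_ℓ ≤ -6, by ℓ: ℓ=6 → 1.
Total orbitals: 1.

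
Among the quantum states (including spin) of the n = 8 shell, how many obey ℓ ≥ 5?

78

Per ℓ-value: ℓ=5 → 11; ℓ=6 → 13; ℓ=7 → 15.
Orbitals: 11 + 13 + 15 = 39. Each orbital carries two spin states, so 39 × 2 = 78 states.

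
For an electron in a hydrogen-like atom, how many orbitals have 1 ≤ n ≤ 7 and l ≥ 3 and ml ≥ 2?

30

Treat each shell separately and count matching orbitals:
n=4 → 2; n=5 → 5; n=6 → 9; n=7 → 14.
Total orbitals: 2 + 5 + 9 + 14 = 30.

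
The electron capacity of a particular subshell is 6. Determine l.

l = 1

2(2l+1) = 6 ⇒ 2l+1 = 3 ⇒ l = 1.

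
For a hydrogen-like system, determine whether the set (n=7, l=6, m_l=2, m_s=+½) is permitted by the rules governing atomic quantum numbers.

Valid

n = 7 is a positive integer. l = 6 satisfies 0 ≤ l ≤ n−1 = 6. m_l = 2 lies in the range −l … +l (here −6 … 6). m_s = +1/2 is one of ±1/2.
All four constraints are satisfied.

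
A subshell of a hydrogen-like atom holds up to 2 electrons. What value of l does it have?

l = 0 (s)

2(2l+1) = 2 ⇒ 2l+1 = 1 ⇒ l = 0.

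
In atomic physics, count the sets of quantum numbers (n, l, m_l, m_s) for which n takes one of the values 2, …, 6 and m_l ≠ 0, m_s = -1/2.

70

Count contributing orbitals for each principal shell:
n=2 → 2; n=3 → 6; n=4 → 12; n=5 → 20; n=6 → 30.
Orbitals: 2 + 6 + 12 + 20 + 30 = 70. With m_s fixed to -1/2 there is one state per orbital, so 70 states.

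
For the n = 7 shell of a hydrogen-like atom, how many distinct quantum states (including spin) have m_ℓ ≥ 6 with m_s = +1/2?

The n = 7 shell has ℓ = 0 through 6; check each.
Contributions: ℓ=6 → 1.
Orbitals: 1. With m_s fixed to a single value there is one state per orbital, giving 1 state.

1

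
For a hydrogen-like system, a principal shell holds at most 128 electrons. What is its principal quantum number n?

2n² = 128 ⇒ n² = 64 ⇒ n = 8.

n = 8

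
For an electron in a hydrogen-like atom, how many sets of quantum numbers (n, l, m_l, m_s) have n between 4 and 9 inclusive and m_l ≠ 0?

464

Treat each shell separately and count matching orbitals:
n=4 → 12; n=5 → 20; n=6 → 30; n=7 → 42; n=8 → 56; n=9 → 72.
Orbitals: 12 + 20 + 30 + 42 + 56 + 72 = 232. Including both spin states (m_s = ±1/2) gives 2 × 232 = 464 states.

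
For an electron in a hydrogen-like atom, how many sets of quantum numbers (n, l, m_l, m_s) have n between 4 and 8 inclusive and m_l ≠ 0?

Work shell by shell — for each n, count the (l, m_l) pairs that satisfy m_l ≠ 0:
n=4 → 12; n=5 → 20; n=6 → 30; n=7 → 42; n=8 → 56.
Orbitals: 12 + 20 + 30 + 42 + 56 = 160. Including both spin states (m_s = ±1/2) gives 2 × 160 = 320 states.

320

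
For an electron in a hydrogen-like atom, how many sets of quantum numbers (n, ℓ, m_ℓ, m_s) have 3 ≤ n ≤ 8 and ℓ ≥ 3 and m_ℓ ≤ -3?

70

Per-shell orbital counts meeting the constraint:
n=4 → 1; n=5 → 3; n=6 → 6; n=7 → 10; n=8 → 15.
Orbitals: 1 + 3 + 6 + 10 + 15 = 35. Including both spin states (m_s = ±1/2) gives 2 × 35 = 70 states.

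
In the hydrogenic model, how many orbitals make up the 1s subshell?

1

A subshell has 2l+1 orbitals; with l = 0, that's 1.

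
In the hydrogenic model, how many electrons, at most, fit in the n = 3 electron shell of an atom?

18

A shell holds 2n² electrons: 2 × 3² = 2 × 9 = 18.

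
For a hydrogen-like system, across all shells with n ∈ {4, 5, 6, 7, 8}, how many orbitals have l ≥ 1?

185

Per-shell orbital counts meeting the constraint:
n=4 → 15; n=5 → 24; n=6 → 35; n=7 → 48; n=8 → 63.
Total orbitals: 15 + 24 + 35 + 48 + 63 = 185.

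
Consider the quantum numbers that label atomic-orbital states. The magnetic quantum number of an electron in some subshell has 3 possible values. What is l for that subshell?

l = 1

ml ranges over 2l+1 integers, so 2l+1 = 3 ⇒ l = 1.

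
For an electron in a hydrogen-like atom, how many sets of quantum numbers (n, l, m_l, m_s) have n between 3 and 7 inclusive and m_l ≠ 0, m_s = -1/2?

110

Per-shell orbital counts meeting the constraint:
n=3 → 6; n=4 → 12; n=5 → 20; n=6 → 30; n=7 → 42.
Orbitals: 6 + 12 + 20 + 30 + 42 = 110. With m_s fixed to -1/2 there is one state per orbital, so 110 states.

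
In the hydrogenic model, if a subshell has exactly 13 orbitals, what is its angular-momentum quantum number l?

2l+1 = 13 gives l = 6.

l = 6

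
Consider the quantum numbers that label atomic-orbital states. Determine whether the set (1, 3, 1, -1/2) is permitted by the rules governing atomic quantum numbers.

No

The orbital quantum number must satisfy 0 ≤ ℓ ≤ n−1. With n = 1 the allowed ℓ values are 0, so ℓ = 3 is out of range.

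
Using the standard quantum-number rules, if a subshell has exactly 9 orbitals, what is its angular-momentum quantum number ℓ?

ℓ = 4 (g)

2ℓ+1 = 9 gives ℓ = 4.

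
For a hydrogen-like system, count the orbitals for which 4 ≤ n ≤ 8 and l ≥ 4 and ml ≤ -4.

20

Work shell by shell — for each n, count the (l, ml) pairs that satisfy l ≥ 4 and ml ≤ -4:
n=5 → 1; n=6 → 3; n=7 → 6; n=8 → 10.
Total orbitals: 1 + 3 + 6 + 10 = 20.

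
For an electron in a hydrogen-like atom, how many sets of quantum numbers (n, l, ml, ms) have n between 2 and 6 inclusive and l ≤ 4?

158

Work shell by shell — for each n, count the (l, ml) pairs that satisfy l ≤ 4:
n=2 → 4; n=3 → 9; n=4 → 16; n=5 → 25; n=6 → 25.
Orbitals: 4 + 9 + 16 + 25 + 25 = 79. Including both spin states (ms = ±1/2) gives 2 × 79 = 158 states.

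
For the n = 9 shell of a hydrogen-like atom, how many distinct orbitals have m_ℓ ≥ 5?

Go through ℓ = 0, …, 8 (the values permitted for n = 9).
Contributions: ℓ=5 → 1; ℓ=6 → 2; ℓ=7 → 3; ℓ=8 → 4.
Total orbitals: 1 + 2 + 3 + 4 = 10.

10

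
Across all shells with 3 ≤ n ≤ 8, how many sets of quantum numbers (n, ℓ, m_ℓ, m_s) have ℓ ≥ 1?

386

Per-shell orbital counts meeting the constraint:
n=3 → 8; n=4 → 15; n=5 → 24; n=6 → 35; n=7 → 48; n=8 → 63.
Orbitals: 8 + 15 + 24 + 35 + 48 + 63 = 193. Including both spin states (m_s = ±1/2) gives 2 × 193 = 386 states.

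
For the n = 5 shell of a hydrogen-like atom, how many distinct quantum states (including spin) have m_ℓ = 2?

6

The n = 5 shell has ℓ = 0 through 4; check each.
Orbitals with m_ℓ = 2, by ℓ: ℓ=2 → 1; ℓ=3 → 1; ℓ=4 → 1.
Orbitals: 1 + 1 + 1 = 3. Each orbital carries two spin states, so 3 × 2 = 6 states.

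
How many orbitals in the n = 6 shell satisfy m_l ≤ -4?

With n = 6 the allowed l are 0, 1, …, 5.
The (l, m_l) pairs meeting m_l ≤ -4 give: l=4 → 1; l=5 → 2.
Total orbitals: 1 + 2 = 3.

3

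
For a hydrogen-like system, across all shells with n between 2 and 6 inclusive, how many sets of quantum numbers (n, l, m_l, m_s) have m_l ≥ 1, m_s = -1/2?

35

Count contributing orbitals for each principal shell:
n=2 → 1; n=3 → 3; n=4 → 6; n=5 → 10; n=6 → 15.
Orbitals: 1 + 3 + 6 + 10 + 15 = 35. With m_s fixed to -1/2 there is one state per orbital, so 35 states.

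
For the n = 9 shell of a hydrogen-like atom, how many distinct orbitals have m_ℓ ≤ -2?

28

Orbitals with m_ℓ ≤ -2, by ℓ: ℓ=2 → 1; ℓ=3 → 2; ℓ=4 → 3; ℓ=5 → 4; ℓ=6 → 5; ℓ=7 → 6; ℓ=8 → 7.
Total orbitals: 1 + 2 + 3 + 4 + 5 + 6 + 7 = 28.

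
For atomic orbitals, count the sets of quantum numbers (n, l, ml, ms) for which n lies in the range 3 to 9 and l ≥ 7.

Go shell by shell, enumerating (l, ml) with l ≥ 7:
n=8 → 15; n=9 → 32.
Orbitals: 15 + 32 = 47. Including both spin states (ms = ±1/2) gives 2 × 47 = 94 states.

94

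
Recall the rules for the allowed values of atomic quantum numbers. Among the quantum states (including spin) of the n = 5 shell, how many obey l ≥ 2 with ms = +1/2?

For n = 5, l ranges over 0 … 4.
The (l, ml) pairs meeting l ≥ 2 give: l=2 → 5; l=3 → 7; l=4 → 9.
Orbitals: 5 + 7 + 9 = 21. With ms fixed to a single value there is one state per orbital, giving 21 states.

21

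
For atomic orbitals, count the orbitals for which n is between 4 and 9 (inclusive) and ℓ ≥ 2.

Per-shell orbital counts meeting the constraint:
n=4 → 12; n=5 → 21; n=6 → 32; n=7 → 45; n=8 → 60; n=9 → 77.
Total orbitals: 12 + 21 + 32 + 45 + 60 + 77 = 247.

247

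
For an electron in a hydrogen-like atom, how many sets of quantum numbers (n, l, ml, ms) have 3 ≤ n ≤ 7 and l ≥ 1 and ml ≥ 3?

40

Treat each shell separately and count matching orbitals:
n=4 → 1; n=5 → 3; n=6 → 6; n=7 → 10.
Orbitals: 1 + 3 + 6 + 10 = 20. Including both spin states (ms = ±1/2) gives 2 × 20 = 40 states.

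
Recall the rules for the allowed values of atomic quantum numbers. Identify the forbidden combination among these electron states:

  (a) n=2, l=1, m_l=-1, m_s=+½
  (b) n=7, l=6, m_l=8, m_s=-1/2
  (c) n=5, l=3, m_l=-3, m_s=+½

(b) has |m_l| = 8 > l = 6, violating −l ≤ m_l ≤ l.
The remaining sets (a), (c) satisfy all four rules.

(b)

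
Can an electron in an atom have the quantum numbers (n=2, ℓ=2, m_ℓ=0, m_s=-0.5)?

The orbital quantum number must satisfy 0 ≤ ℓ ≤ n−1. With n = 2 the allowed ℓ values are 0, 1, so ℓ = 2 is out of range.

No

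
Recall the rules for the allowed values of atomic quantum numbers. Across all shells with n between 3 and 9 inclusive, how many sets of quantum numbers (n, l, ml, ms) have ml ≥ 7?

Work shell by shell — for each n, count the (l, ml) pairs that satisfy ml ≥ 7:
n=8 → 1; n=9 → 3.
Orbitals: 1 + 3 = 4. Including both spin states (ms = ±1/2) gives 2 × 4 = 8 states.

8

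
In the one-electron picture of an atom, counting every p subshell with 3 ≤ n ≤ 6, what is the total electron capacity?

A p subshell (l = 1) exists for every n ≥ 2, so shells n = 3, 4, 5, 6 each contribute one — 4 subshells.
Since each p subshell holds 2(2·1+1) = 6 electrons, the total is 4 × 6 = 24.

24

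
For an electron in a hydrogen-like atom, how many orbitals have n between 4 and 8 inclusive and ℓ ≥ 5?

74

For each n in the range, tally the orbitals obeying ℓ ≥ 5:
n=6 → 11; n=7 → 24; n=8 → 39.
Total orbitals: 11 + 24 + 39 = 74.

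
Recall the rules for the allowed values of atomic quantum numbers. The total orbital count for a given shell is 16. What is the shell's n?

n = 4

n² = 16 ⇒ n = 4.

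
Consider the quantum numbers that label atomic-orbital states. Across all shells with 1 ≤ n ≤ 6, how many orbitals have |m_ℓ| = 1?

30

Work shell by shell — for each n, count the (ℓ, m_ℓ) pairs that satisfy |m_ℓ| = 1:
n=2 → 2; n=3 → 4; n=4 → 6; n=5 → 8; n=6 → 10.
Total orbitals: 2 + 4 + 6 + 8 + 10 = 30.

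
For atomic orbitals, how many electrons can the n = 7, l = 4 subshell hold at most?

A subshell with l = 4 has 2l+1 = 9 orbitals, each holding 2 electrons (spin ±1/2), so 9 × 2 = 18.

18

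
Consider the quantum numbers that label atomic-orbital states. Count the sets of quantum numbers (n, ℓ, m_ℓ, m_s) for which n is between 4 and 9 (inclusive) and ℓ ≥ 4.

Per-shell orbital counts meeting the constraint:
n=5 → 9; n=6 → 20; n=7 → 33; n=8 → 48; n=9 → 65.
Orbitals: 9 + 20 + 33 + 48 + 65 = 175. Including both spin states (m_s = ±1/2) gives 2 × 175 = 350 states.

350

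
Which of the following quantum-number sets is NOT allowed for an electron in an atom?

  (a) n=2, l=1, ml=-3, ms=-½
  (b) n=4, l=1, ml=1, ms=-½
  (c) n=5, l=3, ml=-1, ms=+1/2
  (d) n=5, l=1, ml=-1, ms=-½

(a) has |ml| = 3 > l = 1, violating −l ≤ ml ≤ l.
The remaining sets (b), (c), (d) satisfy all four rules.

(a)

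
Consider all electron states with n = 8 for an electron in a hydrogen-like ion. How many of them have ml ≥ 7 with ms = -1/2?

1

The n = 8 shell has l = 0 through 7; check each.
Per l-value: l=7 → 1.
Orbitals: 1. With ms fixed to a single value there is one state per orbital, giving 1 state.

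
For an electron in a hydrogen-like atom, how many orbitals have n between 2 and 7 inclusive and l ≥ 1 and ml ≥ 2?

For each n in the range, tally the orbitals obeying l ≥ 1 and ml ≥ 2:
n=3 → 1; n=4 → 3; n=5 → 6; n=6 → 10; n=7 → 15.
Total orbitals: 1 + 3 + 6 + 10 + 15 = 35.

35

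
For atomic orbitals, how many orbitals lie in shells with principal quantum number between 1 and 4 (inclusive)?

Shell n has n² orbitals: 1²=1 + 2²=4 + 3²=9 + 4²=16 = 30 orbitals.

30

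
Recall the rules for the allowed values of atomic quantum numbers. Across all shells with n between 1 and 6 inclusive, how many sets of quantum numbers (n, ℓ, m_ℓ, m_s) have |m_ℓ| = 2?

40

For each n in the range, tally the orbitals obeying |m_ℓ| = 2:
n=3 → 2; n=4 → 4; n=5 → 6; n=6 → 8.
Orbitals: 2 + 4 + 6 + 8 = 20. Including both spin states (m_s = ±1/2) gives 2 × 20 = 40 states.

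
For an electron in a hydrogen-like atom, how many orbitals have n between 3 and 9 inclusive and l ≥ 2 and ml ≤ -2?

Go shell by shell, enumerating (l, ml) with l ≥ 2 and ml ≤ -2:
n=3 → 1; n=4 → 3; n=5 → 6; n=6 → 10; n=7 → 15; n=8 → 21; n=9 → 28.
Total orbitals: 1 + 3 + 6 + 10 + 15 + 21 + 28 = 84.

84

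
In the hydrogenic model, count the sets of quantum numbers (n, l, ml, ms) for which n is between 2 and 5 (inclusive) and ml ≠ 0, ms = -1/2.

For each n in the range, tally the orbitals obeying ml ≠ 0:
n=2 → 2; n=3 → 6; n=4 → 12; n=5 → 20.
Orbitals: 2 + 6 + 12 + 20 = 40. With ms fixed to -1/2 there is one state per orbital, so 40 states.

40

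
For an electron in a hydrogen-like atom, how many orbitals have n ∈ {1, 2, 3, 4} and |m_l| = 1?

12

Treat each shell separately and count matching orbitals:
n=2 → 2; n=3 → 4; n=4 → 6.
Total orbitals: 2 + 4 + 6 = 12.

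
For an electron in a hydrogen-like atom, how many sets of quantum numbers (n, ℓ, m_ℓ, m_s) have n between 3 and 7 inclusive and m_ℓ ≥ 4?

20

Count contributing orbitals for each principal shell:
n=5 → 1; n=6 → 3; n=7 → 6.
Orbitals: 1 + 3 + 6 = 10. Including both spin states (m_s = ±1/2) gives 2 × 10 = 20 states.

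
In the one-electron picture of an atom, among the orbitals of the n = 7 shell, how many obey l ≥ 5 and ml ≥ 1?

The n = 7 shell has l = 0 through 6; check each.
Per l-value: l=5 → 5; l=6 → 6.
Total orbitals: 5 + 6 = 11.

11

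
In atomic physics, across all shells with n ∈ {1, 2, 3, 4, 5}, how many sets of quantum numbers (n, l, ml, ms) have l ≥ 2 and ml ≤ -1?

32

Count contributing orbitals for each principal shell:
n=3 → 2; n=4 → 5; n=5 → 9.
Orbitals: 2 + 5 + 9 = 16. Including both spin states (ms = ±1/2) gives 2 × 16 = 32 states.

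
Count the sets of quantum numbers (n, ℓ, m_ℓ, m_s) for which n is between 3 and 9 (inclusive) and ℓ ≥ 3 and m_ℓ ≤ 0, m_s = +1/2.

119

Go shell by shell, enumerating (ℓ, m_ℓ) with ℓ ≥ 3 and m_ℓ ≤ 0:
n=4 → 4; n=5 → 9; n=6 → 15; n=7 → 22; n=8 → 30; n=9 → 39.
Orbitals: 4 + 9 + 15 + 22 + 30 + 39 = 119. With m_s fixed to +1/2 there is one state per orbital, so 119 states.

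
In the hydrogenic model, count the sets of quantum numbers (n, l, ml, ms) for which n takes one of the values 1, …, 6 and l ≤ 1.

Per-shell orbital counts meeting the constraint:
n=1 → 1; n=2 → 4; n=3 → 4; n=4 → 4; n=5 → 4; n=6 → 4.
Orbitals: 1 + 4 + 4 + 4 + 4 + 4 = 21. Including both spin states (ms = ±1/2) gives 2 × 21 = 42 states.

42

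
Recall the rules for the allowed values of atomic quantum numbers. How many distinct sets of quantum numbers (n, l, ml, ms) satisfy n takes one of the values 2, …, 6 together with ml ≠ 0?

140

Go shell by shell, enumerating (l, ml) with ml ≠ 0:
n=2 → 2; n=3 → 6; n=4 → 12; n=5 → 20; n=6 → 30.
Orbitals: 2 + 6 + 12 + 20 + 30 = 70. Including both spin states (ms = ±1/2) gives 2 × 70 = 140 states.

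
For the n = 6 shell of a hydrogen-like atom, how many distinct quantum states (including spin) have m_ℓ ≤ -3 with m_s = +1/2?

Go through ℓ = 0, …, 5 (the values permitted for n = 6).
Contributions: ℓ=3 → 1; ℓ=4 → 2; ℓ=5 → 3.
Orbitals: 1 + 2 + 3 = 6. With m_s fixed to a single value there is one state per orbital, giving 6 states.

6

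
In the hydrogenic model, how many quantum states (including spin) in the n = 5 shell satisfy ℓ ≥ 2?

42

For n = 5, ℓ ranges over 0 … 4.
The (ℓ, m_ℓ) pairs meeting ℓ ≥ 2 give: ℓ=2 → 5; ℓ=3 → 7; ℓ=4 → 9.
Orbitals: 5 + 7 + 9 = 21. Each orbital carries two spin states, so 21 × 2 = 42 states.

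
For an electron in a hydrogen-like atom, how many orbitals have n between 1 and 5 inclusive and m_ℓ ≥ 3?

Count contributing orbitals for each principal shell:
n=4 → 1; n=5 → 3.
Total orbitals: 1 + 3 = 4.

4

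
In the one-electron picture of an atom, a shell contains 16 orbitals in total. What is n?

n = 4

n² = 16 ⇒ n = 4.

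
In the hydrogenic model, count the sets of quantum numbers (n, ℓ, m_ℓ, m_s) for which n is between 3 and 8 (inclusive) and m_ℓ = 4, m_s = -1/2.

Count contributing orbitals for each principal shell:
n=5 → 1; n=6 → 2; n=7 → 3; n=8 → 4.
Orbitals: 1 + 2 + 3 + 4 = 10. With m_s fixed to -1/2 there is one state per orbital, so 10 states.

10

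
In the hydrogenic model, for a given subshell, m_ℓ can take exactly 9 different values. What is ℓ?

ℓ = 4

m_ℓ ranges over 2ℓ+1 integers, so 2ℓ+1 = 9 ⇒ ℓ = 4.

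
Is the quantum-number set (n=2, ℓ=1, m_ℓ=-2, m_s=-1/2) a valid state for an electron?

Invalid

The magnetic quantum number must satisfy −ℓ ≤ m_ℓ ≤ ℓ. With ℓ = 1, m_ℓ can only be -1, 0, 1, so m_ℓ = -2 is forbidden.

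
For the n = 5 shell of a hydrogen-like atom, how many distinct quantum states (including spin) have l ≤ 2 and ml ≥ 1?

Go through l = 0, …, 4 (the values permitted for n = 5).
Contributions: l=1 → 1; l=2 → 2.
Orbitals: 1 + 2 = 3. Each orbital carries two spin states, so 3 × 2 = 6 states.

6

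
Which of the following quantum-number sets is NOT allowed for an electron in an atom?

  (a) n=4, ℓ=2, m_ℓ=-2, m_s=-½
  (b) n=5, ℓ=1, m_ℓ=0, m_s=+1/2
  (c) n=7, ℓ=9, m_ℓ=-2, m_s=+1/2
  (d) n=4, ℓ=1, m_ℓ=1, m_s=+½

(c)

(c) has ℓ = 9 ≥ n = 7, violating 0 ≤ ℓ ≤ n−1.
The remaining sets (a), (b), (d) satisfy all four rules.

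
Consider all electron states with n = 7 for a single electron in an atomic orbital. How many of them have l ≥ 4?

Go through l = 0, …, 6 (the values permitted for n = 7).
The (l, ml) pairs meeting l ≥ 4 give: l=4 → 9; l=5 → 11; l=6 → 13.
Orbitals: 9 + 11 + 13 = 33. Each orbital carries two spin states, so 33 × 2 = 66 states.

66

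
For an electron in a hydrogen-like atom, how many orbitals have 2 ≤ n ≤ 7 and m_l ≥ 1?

Count contributing orbitals for each principal shell:
n=2 → 1; n=3 → 3; n=4 → 6; n=5 → 10; n=6 → 15; n=7 → 21.
Total orbitals: 1 + 3 + 6 + 10 + 15 + 21 = 56.

56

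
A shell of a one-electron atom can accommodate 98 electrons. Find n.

2n² = 98 ⇒ n² = 49 ⇒ n = 7.

n = 7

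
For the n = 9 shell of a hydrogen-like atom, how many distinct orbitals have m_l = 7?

2

The (l, m_l) pairs meeting m_l = 7 give: l=7 → 1; l=8 → 1.
Total orbitals: 1 + 1 = 2.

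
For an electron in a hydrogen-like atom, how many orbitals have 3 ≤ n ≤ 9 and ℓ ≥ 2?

252

Treat each shell separately and count matching orbitals:
n=3 → 5; n=4 → 12; n=5 → 21; n=6 → 32; n=7 → 45; n=8 → 60; n=9 → 77.
Total orbitals: 5 + 12 + 21 + 32 + 45 + 60 + 77 = 252.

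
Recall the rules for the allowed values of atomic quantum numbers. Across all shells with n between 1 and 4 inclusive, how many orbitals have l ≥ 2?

17

Work shell by shell — for each n, count the (l, ml) pairs that satisfy l ≥ 2:
n=3 → 5; n=4 → 12.
Total orbitals: 5 + 12 = 17.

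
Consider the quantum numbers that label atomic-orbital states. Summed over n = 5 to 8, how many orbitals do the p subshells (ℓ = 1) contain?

12

A p subshell (ℓ = 1) exists for every n ≥ 2, so shells n = 5, 6, 7, 8 each contribute one — 4 subshells.
Since each p subshell has 2·1+1 = 3 orbitals, the total is 4 × 3 = 12.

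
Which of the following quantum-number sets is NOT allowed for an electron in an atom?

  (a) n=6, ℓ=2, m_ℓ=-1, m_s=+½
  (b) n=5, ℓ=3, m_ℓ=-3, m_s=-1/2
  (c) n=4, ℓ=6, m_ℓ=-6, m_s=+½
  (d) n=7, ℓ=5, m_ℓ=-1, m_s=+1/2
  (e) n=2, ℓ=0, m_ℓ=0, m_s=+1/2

(c)

(c) has ℓ = 6 ≥ n = 4, violating 0 ≤ ℓ ≤ n−1.
The remaining sets (a), (b), (d), (e) satisfy all four rules.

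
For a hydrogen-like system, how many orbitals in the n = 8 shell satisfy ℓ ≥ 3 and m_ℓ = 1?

Go through ℓ = 0, …, 7 (the values permitted for n = 8).
Orbitals with ℓ ≥ 3 and m_ℓ = 1, by ℓ: ℓ=3 → 1; ℓ=4 → 1; ℓ=5 → 1; ℓ=6 → 1; ℓ=7 → 1.
Total orbitals: 1 + 1 + 1 + 1 + 1 = 5.

5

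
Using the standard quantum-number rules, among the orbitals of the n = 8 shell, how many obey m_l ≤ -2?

With n = 8 the allowed l are 0, 1, …, 7.
Per l-value: l=2 → 1; l=3 → 2; l=4 → 3; l=5 → 4; l=6 → 5; l=7 → 6.
Total orbitals: 1 + 2 + 3 + 4 + 5 + 6 = 21.

21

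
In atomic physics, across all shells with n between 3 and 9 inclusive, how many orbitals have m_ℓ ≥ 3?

56

Treat each shell separately and count matching orbitals:
n=4 → 1; n=5 → 3; n=6 → 6; n=7 → 10; n=8 → 15; n=9 → 21.
Total orbitals: 1 + 3 + 6 + 10 + 15 + 21 = 56.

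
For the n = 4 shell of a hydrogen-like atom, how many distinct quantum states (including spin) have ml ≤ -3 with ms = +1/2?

Per l-value: l=3 → 1.
Orbitals: 1. With ms fixed to a single value there is one state per orbital, giving 1 state.

1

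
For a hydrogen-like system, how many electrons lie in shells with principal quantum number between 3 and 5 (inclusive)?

Shell n has n² orbitals: 3²=9 + 4²=16 + 5²=25 = 50 orbitals.
Two spin states per orbital: 2 × 50 = 100 electrons.

100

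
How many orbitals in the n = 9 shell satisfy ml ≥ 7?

For n = 9, l ranges over 0 … 8.
Contributions: l=7 → 1; l=8 → 2.
Total orbitals: 1 + 2 = 3.

3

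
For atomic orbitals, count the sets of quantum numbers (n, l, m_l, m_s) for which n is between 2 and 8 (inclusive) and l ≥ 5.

148

Work shell by shell — for each n, count the (l, m_l) pairs that satisfy l ≥ 5:
n=6 → 11; n=7 → 24; n=8 → 39.
Orbitals: 11 + 24 + 39 = 74. Including both spin states (m_s = ±1/2) gives 2 × 74 = 148 states.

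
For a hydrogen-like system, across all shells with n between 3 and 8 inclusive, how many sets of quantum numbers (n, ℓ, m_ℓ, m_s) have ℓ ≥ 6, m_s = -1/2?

Go shell by shell, enumerating (ℓ, m_ℓ) with ℓ ≥ 6:
n=7 → 13; n=8 → 28.
Orbitals: 13 + 28 = 41. With m_s fixed to -1/2 there is one state per orbital, so 41 states.

41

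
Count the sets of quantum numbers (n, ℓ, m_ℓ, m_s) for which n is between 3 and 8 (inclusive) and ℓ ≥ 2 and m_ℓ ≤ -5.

Count contributing orbitals for each principal shell:
n=6 → 1; n=7 → 3; n=8 → 6.
Orbitals: 1 + 3 + 6 = 10. Including both spin states (m_s = ±1/2) gives 2 × 10 = 20 states.

20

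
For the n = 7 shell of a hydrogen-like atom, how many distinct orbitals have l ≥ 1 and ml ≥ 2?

Contributions: l=2 → 1; l=3 → 2; l=4 → 3; l=5 → 4; l=6 → 5.
Total orbitals: 1 + 2 + 3 + 4 + 5 = 15.

15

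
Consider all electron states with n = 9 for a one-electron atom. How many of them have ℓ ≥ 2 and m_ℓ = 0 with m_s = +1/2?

7

For n = 9, ℓ ranges over 0 … 8.
The (ℓ, m_ℓ) pairs meeting ℓ ≥ 2 and m_ℓ = 0 give: ℓ=2 → 1; ℓ=3 → 1; ℓ=4 → 1; ℓ=5 → 1; ℓ=6 → 1; ℓ=7 → 1; ℓ=8 → 1.
Orbitals: 1 + 1 + 1 + 1 + 1 + 1 + 1 = 7. With m_s fixed to a single value there is one state per orbital, giving 7 states.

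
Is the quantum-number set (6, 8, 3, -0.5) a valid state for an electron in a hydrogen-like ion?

The orbital quantum number must satisfy 0 ≤ ℓ ≤ n−1. With n = 6 the allowed ℓ values are 0, 1, 2, 3, 4, 5, so ℓ = 8 is out of range.

Not allowed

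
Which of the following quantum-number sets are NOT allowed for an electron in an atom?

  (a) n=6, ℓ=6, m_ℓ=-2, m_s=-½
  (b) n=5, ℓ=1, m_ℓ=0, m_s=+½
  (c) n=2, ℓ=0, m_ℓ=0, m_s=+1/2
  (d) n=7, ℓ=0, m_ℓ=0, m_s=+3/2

(a) and (d)

(a) has ℓ = 6 ≥ n = 6, violating 0 ≤ ℓ ≤ n−1.
(d) has m_s = +3/2, but an electron's spin must be ±1/2.
The remaining sets (b), (c) satisfy all four rules.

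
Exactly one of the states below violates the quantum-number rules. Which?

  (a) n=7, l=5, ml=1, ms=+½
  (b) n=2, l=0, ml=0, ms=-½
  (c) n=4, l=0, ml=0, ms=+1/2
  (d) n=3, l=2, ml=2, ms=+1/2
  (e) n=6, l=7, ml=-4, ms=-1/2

(e) has l = 7 ≥ n = 6, violating 0 ≤ l ≤ n−1.
The remaining sets (a), (b), (c), (d) satisfy all four rules.

(e)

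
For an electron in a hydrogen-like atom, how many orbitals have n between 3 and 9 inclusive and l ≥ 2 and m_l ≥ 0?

140

Treat each shell separately and count matching orbitals:
n=3 → 3; n=4 → 7; n=5 → 12; n=6 → 18; n=7 → 25; n=8 → 33; n=9 → 42.
Total orbitals: 3 + 7 + 12 + 18 + 25 + 33 + 42 = 140.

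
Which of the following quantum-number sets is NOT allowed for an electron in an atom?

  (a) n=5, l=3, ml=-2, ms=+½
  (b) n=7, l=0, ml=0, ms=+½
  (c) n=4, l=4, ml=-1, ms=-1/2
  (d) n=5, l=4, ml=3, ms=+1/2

(c)

(c) has l = 4 ≥ n = 4, violating 0 ≤ l ≤ n−1.
The remaining sets (a), (b), (d) satisfy all four rules.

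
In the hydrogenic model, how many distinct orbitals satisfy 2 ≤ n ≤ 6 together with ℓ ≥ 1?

For each n in the range, tally the orbitals obeying ℓ ≥ 1:
n=2 → 3; n=3 → 8; n=4 → 15; n=5 → 24; n=6 → 35.
Total orbitals: 3 + 8 + 15 + 24 + 35 = 85.

85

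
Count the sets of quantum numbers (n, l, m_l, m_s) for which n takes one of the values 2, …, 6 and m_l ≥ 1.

70

Count contributing orbitals for each principal shell:
n=2 → 1; n=3 → 3; n=4 → 6; n=5 → 10; n=6 → 15.
Orbitals: 1 + 3 + 6 + 10 + 15 = 35. Including both spin states (m_s = ±1/2) gives 2 × 35 = 70 states.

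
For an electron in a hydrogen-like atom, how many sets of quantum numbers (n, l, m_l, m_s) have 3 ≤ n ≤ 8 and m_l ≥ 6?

Work shell by shell — for each n, count the (l, m_l) pairs that satisfy m_l ≥ 6:
n=7 → 1; n=8 → 3.
Orbitals: 1 + 3 = 4. Including both spin states (m_s = ±1/2) gives 2 × 4 = 8 states.

8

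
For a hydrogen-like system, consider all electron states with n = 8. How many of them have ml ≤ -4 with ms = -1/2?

10

Orbitals with ml ≤ -4, by l: l=4 → 1; l=5 → 2; l=6 → 3; l=7 → 4.
Orbitals: 1 + 2 + 3 + 4 = 10. With ms fixed to a single value there is one state per orbital, giving 10 states.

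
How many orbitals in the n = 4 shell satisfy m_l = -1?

3

Contributions: l=1 → 1; l=2 → 1; l=3 → 1.
Total orbitals: 1 + 1 + 1 = 3.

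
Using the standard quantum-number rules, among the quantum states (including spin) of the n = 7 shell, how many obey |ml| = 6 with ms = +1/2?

2

Go through l = 0, …, 6 (the values permitted for n = 7).
Contributions: l=6 → 2.
Orbitals: 2. With ms fixed to a single value there is one state per orbital, giving 2 states.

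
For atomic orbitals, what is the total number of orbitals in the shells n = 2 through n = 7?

139

Shell n has n² orbitals: 2²=4 + 3²=9 + 4²=16 + 5²=25 + 6²=36 + 7²=49 = 139 orbitals.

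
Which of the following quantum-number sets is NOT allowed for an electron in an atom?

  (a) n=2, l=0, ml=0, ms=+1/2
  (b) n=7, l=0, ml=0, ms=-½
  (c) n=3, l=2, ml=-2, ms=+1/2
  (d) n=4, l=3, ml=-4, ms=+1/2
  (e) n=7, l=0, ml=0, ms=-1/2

(d) has |ml| = 4 > l = 3, violating −l ≤ ml ≤ l.
The remaining sets (a), (b), (c), (e) satisfy all four rules.

(d)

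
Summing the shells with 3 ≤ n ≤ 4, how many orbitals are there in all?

Shell n has n² orbitals: 3²=9 + 4²=16 = 25 orbitals.

25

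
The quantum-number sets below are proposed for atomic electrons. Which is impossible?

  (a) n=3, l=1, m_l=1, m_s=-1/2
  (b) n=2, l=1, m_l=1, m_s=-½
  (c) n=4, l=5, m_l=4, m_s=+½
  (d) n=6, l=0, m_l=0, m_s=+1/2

(c) has l = 5 ≥ n = 4, violating 0 ≤ l ≤ n−1.
The remaining sets (a), (b), (d) satisfy all four rules.

(c)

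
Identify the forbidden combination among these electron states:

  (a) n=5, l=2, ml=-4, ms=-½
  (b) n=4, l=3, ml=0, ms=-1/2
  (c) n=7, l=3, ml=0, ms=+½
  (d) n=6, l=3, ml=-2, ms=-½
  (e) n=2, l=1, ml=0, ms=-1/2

(a)

(a) has |ml| = 4 > l = 2, violating −l ≤ ml ≤ l.
The remaining sets (b), (c), (d), (e) satisfy all four rules.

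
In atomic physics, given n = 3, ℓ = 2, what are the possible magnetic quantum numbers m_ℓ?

-2, -1, 0, 1, 2

m_ℓ takes every integer from −ℓ to +ℓ. With ℓ = 2 that gives the 5 values -2, -1, 0, 1, 2.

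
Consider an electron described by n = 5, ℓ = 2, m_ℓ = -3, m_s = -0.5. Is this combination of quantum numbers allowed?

The magnetic quantum number must satisfy −ℓ ≤ m_ℓ ≤ ℓ. With ℓ = 2, m_ℓ can only be -2, -1, 0, 1, 2, so m_ℓ = -3 is forbidden.

No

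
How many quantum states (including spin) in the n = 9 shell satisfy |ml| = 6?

12

For n = 9, l ranges over 0 … 8.
Contributions: l=6 → 2; l=7 → 2; l=8 → 2.
Orbitals: 2 + 2 + 2 = 6. Each orbital carries two spin states, so 6 × 2 = 12 states.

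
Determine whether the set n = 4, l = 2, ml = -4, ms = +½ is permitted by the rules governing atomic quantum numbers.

The magnetic quantum number must satisfy −l ≤ ml ≤ l. With l = 2, ml can only be -2, -1, 0, 1, 2, so ml = -4 is forbidden.

No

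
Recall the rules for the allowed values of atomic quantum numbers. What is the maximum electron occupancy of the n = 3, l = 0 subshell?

A subshell with l = 0 has 2l+1 = 1 orbital, each holding 2 electrons (spin ±1/2), so 1 × 2 = 2.

2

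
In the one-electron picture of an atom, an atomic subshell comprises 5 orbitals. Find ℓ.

2ℓ+1 = 5 gives ℓ = 2.

ℓ = 2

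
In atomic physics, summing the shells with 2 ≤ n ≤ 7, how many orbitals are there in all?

139

Shell n has n² orbitals: 2²=4 + 3²=9 + 4²=16 + 5²=25 + 6²=36 + 7²=49 = 139 orbitals.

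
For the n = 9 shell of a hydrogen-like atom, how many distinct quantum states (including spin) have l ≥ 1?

Per l-value: l=1 → 3; l=2 → 5; l=3 → 7; l=4 → 9; l=5 → 11; l=6 → 13; l=7 → 15; l=8 → 17.
Orbitals: 3 + 5 + 7 + 9 + 11 + 13 + 15 + 17 = 80. Each orbital carries two spin states, so 80 × 2 = 160 states.

160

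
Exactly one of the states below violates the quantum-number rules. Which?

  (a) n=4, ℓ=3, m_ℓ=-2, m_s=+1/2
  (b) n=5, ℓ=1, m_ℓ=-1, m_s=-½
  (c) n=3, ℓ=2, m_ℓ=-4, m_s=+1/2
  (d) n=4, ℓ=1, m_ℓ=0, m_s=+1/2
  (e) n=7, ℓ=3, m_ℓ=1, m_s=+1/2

(c)

(c) has |m_ℓ| = 4 > ℓ = 2, violating −ℓ ≤ m_ℓ ≤ ℓ.
The remaining sets (a), (b), (d), (e) satisfy all four rules.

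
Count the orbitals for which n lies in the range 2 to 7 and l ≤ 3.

For each n in the range, tally the orbitals obeying l ≤ 3:
n=2 → 4; n=3 → 9; n=4 → 16; n=5 → 16; n=6 → 16; n=7 → 16.
Total orbitals: 4 + 9 + 16 + 16 + 16 + 16 = 77.

77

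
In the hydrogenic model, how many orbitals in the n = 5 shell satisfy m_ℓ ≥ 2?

The n = 5 shell has ℓ = 0 through 4; check each.
Contributions: ℓ=2 → 1; ℓ=3 → 2; ℓ=4 → 3.
Total orbitals: 1 + 2 + 3 = 6.

6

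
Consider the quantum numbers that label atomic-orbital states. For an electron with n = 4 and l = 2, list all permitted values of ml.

-2, -1, 0, 1, 2

ml takes every integer from −l to +l. With l = 2 that gives the 5 values -2, -1, 0, 1, 2.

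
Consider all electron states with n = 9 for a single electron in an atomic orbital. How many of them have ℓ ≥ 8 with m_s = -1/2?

17

With n = 9 the allowed ℓ are 0, 1, …, 8.
Per ℓ-value: ℓ=8 → 17.
Orbitals: 17. With m_s fixed to a single value there is one state per orbital, giving 17 states.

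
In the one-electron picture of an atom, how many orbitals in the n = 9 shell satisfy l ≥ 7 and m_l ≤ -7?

Go through l = 0, …, 8 (the values permitted for n = 9).
Per l-value: l=7 → 1; l=8 → 2.
Total orbitals: 1 + 2 = 3.

3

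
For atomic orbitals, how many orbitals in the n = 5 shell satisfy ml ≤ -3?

3

Go through l = 0, …, 4 (the values permitted for n = 5).
Contributions: l=3 → 1; l=4 → 2.
Total orbitals: 1 + 2 = 3.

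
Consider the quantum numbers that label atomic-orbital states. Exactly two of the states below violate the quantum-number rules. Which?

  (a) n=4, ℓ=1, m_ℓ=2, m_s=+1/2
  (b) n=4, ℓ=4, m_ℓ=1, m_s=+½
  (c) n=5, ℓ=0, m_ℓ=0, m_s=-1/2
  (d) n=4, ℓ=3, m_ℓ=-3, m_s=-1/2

(a) and (b)

(a) has |m_ℓ| = 2 > ℓ = 1, violating −ℓ ≤ m_ℓ ≤ ℓ.
(b) has ℓ = 4 ≥ n = 4, violating 0 ≤ ℓ ≤ n−1.
The remaining sets (c), (d) satisfy all four rules.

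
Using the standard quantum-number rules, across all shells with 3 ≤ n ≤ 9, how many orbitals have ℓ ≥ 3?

217

Treat each shell separately and count matching orbitals:
n=4 → 7; n=5 → 16; n=6 → 27; n=7 → 40; n=8 → 55; n=9 → 72.
Total orbitals: 7 + 16 + 27 + 40 + 55 + 72 = 217.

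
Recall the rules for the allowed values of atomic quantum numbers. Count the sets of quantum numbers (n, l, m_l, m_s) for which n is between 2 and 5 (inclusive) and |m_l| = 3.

12

Treat each shell separately and count matching orbitals:
n=4 → 2; n=5 → 4.
Orbitals: 2 + 4 = 6. Including both spin states (m_s = ±1/2) gives 2 × 6 = 12 states.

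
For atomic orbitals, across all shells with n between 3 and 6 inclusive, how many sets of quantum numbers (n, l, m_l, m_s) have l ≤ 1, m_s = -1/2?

Go shell by shell, enumerating (l, m_l) with l ≤ 1:
n=3 → 4; n=4 → 4; n=5 → 4; n=6 → 4.
Orbitals: 4 + 4 + 4 + 4 = 16. With m_s fixed to -1/2 there is one state per orbital, so 16 states.

16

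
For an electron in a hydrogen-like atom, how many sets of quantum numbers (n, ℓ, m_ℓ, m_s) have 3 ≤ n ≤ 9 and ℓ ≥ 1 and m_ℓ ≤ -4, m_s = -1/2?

For each n in the range, tally the orbitals obeying ℓ ≥ 1 and m_ℓ ≤ -4:
n=5 → 1; n=6 → 3; n=7 → 6; n=8 → 10; n=9 → 15.
Orbitals: 1 + 3 + 6 + 10 + 15 = 35. With m_s fixed to -1/2 there is one state per orbital, so 35 states.

35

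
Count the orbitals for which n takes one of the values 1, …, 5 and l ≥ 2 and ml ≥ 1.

16

For each n in the range, tally the orbitals obeying l ≥ 2 and ml ≥ 1:
n=3 → 2; n=4 → 5; n=5 → 9.
Total orbitals: 2 + 5 + 9 = 16.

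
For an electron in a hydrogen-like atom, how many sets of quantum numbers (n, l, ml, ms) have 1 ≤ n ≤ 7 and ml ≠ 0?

224

Work shell by shell — for each n, count the (l, ml) pairs that satisfy ml ≠ 0:
n=2 → 2; n=3 → 6; n=4 → 12; n=5 → 20; n=6 → 30; n=7 → 42.
Orbitals: 2 + 6 + 12 + 20 + 30 + 42 = 112. Including both spin states (ms = ±1/2) gives 2 × 112 = 224 states.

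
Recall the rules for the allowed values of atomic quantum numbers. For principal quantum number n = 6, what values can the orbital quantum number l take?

l is an integer with 0 ≤ l ≤ n−1, so for n = 6: l = 0, 1, 2, 3, 4, 5.

0, 1, 2, 3, 4, 5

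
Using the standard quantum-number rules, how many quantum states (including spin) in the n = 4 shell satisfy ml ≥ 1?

12

The n = 4 shell has l = 0 through 3; check each.
Orbitals with ml ≥ 1, by l: l=1 → 1; l=2 → 2; l=3 → 3.
Orbitals: 1 + 2 + 3 = 6. Each orbital carries two spin states, so 6 × 2 = 12 states.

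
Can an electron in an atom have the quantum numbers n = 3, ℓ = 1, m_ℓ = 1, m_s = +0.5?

n = 3 is a positive integer. ℓ = 1 satisfies 0 ≤ ℓ ≤ n−1 = 2. m_ℓ = 1 lies in the range −ℓ … +ℓ (here −1 … 1). m_s = +1/2 is one of ±1/2.
All four constraints are satisfied.

Yes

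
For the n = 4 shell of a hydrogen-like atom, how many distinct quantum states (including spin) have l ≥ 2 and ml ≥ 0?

Contributions: l=2 → 3; l=3 → 4.
Orbitals: 3 + 4 = 7. Each orbital carries two spin states, so 7 × 2 = 14 states.

14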